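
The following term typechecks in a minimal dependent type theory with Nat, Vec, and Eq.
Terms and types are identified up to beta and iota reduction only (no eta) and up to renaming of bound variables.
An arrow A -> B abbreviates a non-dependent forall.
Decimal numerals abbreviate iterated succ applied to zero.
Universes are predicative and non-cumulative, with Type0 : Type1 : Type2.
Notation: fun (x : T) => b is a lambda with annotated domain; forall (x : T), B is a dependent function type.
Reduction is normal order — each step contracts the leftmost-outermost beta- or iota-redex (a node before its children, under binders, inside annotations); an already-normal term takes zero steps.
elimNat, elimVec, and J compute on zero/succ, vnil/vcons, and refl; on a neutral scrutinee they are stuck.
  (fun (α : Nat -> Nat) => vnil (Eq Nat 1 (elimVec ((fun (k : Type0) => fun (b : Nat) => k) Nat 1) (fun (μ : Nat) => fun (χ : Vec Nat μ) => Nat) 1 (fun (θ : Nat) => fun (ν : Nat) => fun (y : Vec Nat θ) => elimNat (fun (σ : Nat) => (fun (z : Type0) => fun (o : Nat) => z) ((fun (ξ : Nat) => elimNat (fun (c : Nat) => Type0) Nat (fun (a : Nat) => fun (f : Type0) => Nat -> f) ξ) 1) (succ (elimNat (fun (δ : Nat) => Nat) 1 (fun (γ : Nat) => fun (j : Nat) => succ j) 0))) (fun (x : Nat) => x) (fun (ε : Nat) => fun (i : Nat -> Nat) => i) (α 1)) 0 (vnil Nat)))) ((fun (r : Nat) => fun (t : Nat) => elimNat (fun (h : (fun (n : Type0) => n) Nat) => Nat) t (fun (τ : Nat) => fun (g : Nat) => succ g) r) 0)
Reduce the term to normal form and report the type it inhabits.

normal form:
  vnil (Eq Nat 1 1)
the term's type:
  Vec (Eq Nat 1 1) 0
observation: the leftmost-outermost redex is a beta-redex, and normalization takes 2 steps.


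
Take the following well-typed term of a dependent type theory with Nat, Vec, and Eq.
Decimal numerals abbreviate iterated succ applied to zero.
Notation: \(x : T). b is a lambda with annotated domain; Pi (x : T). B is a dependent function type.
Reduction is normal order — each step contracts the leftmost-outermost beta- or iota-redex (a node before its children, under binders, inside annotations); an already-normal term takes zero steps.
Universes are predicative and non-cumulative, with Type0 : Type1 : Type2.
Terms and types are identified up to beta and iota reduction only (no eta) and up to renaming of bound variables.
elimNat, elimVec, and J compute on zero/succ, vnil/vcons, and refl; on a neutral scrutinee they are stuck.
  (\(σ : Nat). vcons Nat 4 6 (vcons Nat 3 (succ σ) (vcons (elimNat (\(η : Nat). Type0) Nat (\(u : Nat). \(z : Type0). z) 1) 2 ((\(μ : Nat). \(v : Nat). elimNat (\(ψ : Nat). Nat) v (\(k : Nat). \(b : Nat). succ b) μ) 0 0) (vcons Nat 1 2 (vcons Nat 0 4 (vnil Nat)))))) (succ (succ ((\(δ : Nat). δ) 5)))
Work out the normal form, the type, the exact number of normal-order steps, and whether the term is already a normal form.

normal form:
  vcons Nat 4 6 (vcons Nat 3 8 (vcons Nat 2 0 (vcons Nat 1 2 (vcons Nat 0 4 (vnil Nat)))))
type:
  Vec Nat 5
reduction steps (normal order): 9
started in normal form: no
first contracted redex: a beta-redex


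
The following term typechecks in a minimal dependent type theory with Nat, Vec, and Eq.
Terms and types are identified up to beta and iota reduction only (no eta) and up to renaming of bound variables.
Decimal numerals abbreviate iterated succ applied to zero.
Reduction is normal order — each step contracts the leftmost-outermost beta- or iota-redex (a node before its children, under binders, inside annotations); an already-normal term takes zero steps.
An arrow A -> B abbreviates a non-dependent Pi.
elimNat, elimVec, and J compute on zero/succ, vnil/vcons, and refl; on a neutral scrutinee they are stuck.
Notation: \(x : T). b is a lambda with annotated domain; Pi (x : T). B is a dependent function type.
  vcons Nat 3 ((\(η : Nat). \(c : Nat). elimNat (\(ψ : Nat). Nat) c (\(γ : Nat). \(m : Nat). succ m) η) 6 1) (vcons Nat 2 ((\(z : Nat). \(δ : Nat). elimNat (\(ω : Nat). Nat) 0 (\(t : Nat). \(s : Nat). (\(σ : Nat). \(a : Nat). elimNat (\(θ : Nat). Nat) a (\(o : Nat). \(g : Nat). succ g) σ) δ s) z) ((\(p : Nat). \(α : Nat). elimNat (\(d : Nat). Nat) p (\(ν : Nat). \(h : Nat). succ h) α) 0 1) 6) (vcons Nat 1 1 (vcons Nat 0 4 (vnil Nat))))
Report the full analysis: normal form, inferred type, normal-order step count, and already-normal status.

reduced normal form:
  vcons Nat 3 7 (vcons Nat 2 6 (vcons Nat 1 1 (vcons Nat 0 4 (vnil Nat))))
type:
  Vec Nat 4
steps to reach normal form (normal order): 54
started in normal form: no
first contracted redex: a beta-redex


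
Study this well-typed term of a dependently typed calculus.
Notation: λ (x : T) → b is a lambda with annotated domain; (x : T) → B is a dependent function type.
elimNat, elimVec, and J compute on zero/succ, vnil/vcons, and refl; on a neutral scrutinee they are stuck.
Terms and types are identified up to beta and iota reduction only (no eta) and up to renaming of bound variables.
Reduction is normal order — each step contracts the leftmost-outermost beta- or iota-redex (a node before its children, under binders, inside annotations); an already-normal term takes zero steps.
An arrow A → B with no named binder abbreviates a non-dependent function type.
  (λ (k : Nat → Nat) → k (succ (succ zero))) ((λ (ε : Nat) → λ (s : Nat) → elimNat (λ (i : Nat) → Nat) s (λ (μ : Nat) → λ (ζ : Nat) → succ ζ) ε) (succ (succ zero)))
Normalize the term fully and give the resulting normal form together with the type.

reduced normal form:
  succ (succ (succ (succ zero)))
the term's type:
  Nat


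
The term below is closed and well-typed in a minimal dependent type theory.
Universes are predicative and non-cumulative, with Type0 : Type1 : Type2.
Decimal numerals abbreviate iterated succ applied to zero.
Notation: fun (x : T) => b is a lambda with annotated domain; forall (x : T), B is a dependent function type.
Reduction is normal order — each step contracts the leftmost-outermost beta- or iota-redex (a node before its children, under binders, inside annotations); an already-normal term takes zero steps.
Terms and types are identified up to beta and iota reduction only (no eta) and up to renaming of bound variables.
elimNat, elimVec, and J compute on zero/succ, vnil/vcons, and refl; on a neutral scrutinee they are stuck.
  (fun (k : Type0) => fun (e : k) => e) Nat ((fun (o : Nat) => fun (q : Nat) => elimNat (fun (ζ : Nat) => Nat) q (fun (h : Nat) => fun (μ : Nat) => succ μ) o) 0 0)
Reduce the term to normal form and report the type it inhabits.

reduced normal form:
  0
type:
  Nat
observation: the first redex contracted is a beta-redex; the normal form is reached in 5 normal-order steps.


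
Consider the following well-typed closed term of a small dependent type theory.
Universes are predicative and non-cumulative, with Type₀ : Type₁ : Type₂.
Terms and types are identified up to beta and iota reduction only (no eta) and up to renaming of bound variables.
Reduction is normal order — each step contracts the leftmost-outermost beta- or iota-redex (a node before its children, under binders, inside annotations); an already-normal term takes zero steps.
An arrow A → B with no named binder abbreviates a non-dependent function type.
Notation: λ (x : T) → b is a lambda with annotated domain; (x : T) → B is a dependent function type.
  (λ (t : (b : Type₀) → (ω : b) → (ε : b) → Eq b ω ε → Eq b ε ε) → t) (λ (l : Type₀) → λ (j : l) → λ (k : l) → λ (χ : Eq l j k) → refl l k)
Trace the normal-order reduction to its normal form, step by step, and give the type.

normal-order reduction:
  (λ (t : (b : Type₀) → (ω : b) → (ε : b) → Eq b ω ε → Eq b ε ε) → t) (λ (l : Type₀) → λ (j : l) → λ (k : l) → λ (χ : Eq l j k) → refl l k)
  ~> λ (t : Type₀) → λ (b : t) → λ (ω : t) → λ (ε : Eq t b ω) → refl t ω
type:
  (t : Type₀) → (b : t) → (ω : t) → Eq t b ω → Eq t ω ω


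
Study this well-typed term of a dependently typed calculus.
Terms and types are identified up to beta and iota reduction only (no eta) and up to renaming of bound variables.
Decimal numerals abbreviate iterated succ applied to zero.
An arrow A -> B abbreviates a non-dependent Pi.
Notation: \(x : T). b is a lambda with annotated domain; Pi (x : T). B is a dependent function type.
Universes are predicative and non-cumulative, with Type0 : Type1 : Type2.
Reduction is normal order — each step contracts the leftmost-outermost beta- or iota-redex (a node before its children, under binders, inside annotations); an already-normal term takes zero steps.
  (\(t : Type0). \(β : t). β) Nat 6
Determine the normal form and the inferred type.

normal form:
  6
type:
  Nat
observation: the term reaches its normal form after 2 normal-order steps.


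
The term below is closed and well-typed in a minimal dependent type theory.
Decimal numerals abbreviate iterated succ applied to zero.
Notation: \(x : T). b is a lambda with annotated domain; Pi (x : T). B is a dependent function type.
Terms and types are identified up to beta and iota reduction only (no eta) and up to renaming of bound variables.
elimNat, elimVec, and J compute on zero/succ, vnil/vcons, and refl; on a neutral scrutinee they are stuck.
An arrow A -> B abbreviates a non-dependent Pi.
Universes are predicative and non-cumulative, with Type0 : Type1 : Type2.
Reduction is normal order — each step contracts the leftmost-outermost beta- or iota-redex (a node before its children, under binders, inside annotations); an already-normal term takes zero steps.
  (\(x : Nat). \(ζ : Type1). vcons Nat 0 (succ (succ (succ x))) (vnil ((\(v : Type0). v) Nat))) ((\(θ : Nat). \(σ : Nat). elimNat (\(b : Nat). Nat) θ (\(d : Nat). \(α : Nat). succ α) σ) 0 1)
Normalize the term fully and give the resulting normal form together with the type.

reduced normal form:
  \(x : Type1). vcons Nat 0 4 (vnil Nat)
type:
  Type1 -> Vec Nat 1


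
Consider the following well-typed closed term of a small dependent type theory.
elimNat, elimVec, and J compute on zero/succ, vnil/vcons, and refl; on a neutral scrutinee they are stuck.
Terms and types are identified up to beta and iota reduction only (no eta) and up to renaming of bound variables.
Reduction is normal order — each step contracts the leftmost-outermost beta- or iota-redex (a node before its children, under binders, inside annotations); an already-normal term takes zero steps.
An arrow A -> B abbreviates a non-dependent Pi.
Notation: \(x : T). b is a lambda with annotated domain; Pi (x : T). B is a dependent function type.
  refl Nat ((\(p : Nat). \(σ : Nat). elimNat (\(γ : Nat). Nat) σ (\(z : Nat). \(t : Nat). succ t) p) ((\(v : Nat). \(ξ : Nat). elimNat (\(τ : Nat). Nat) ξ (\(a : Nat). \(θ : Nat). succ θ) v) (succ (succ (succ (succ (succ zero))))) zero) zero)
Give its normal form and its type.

normal form:
  refl Nat (succ (succ (succ (succ (succ zero)))))
inferred type:
  Eq Nat (succ (succ (succ (succ (succ zero))))) (succ (succ (succ (succ (succ zero)))))


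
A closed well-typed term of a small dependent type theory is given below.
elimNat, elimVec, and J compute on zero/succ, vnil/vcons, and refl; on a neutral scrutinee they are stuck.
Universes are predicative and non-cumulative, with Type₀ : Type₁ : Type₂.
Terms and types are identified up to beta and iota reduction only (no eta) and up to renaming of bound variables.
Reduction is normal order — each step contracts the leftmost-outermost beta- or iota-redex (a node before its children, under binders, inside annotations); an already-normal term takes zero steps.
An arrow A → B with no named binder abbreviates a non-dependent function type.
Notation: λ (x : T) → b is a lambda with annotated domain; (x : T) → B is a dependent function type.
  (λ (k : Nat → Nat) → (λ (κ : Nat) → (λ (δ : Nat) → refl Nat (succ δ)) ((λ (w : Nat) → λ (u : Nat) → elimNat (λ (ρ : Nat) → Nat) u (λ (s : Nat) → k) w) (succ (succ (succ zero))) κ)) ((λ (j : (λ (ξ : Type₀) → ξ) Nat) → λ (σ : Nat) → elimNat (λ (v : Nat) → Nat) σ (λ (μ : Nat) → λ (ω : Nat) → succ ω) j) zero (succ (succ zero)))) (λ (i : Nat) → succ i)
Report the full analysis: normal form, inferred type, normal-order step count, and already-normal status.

normal form:
  refl Nat (succ (succ (succ (succ (succ (succ zero))))))
type:
  Eq Nat (succ (succ (succ (succ (succ (succ zero)))))) (succ (succ (succ (succ (succ (succ zero))))))
normal-order step count: 18
already normal: no
first redex: a beta-redex


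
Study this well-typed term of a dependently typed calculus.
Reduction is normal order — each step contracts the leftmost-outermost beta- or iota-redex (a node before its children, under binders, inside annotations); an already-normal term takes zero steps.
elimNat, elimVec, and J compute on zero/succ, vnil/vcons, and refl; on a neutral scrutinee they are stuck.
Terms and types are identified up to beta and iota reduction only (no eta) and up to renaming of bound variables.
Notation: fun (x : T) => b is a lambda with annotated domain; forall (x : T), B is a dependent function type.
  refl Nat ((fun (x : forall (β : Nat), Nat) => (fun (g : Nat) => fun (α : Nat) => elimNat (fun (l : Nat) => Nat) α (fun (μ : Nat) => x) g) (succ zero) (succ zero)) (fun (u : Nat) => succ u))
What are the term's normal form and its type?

reduced normal form:
  refl Nat (succ (succ zero))
the term's type:
  Eq Nat (succ (succ zero)) (succ (succ zero))
observation: contracting a beta-redex first, the term normalizes in 7 steps.


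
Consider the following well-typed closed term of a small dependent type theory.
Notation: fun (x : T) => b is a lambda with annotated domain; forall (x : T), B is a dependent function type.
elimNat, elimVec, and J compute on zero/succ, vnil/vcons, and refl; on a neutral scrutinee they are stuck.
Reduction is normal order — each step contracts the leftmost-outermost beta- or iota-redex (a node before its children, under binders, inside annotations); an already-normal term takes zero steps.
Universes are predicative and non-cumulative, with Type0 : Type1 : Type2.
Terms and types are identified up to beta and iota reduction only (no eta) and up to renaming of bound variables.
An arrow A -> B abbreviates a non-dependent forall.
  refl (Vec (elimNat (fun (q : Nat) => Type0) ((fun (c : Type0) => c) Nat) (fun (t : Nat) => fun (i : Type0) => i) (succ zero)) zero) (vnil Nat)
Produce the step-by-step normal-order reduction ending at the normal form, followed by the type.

normal-order reduction sequence:
  refl (Vec (elimNat (fun (q : Nat) => Type0) ((fun (c : Type0) => c) Nat) (fun (t : Nat) => fun (i : Type0) => i) (succ zero)) zero) (vnil Nat)
  ~> refl (Vec ((fun (q : Nat) => fun (c : Type0) => c) zero (elimNat (fun (t : Nat) => Type0) ((fun (i : Type0) => i) Nat) (fun (l : Nat) => fun (ξ : Type0) => ξ) zero)) zero) (vnil Nat)
  ~> refl (Vec ((fun (q : Type0) => q) (elimNat (fun (c : Nat) => Type0) ((fun (t : Type0) => t) Nat) (fun (i : Nat) => fun (l : Type0) => l) zero)) zero) (vnil Nat)
  ~> refl (Vec (elimNat (fun (q : Nat) => Type0) ((fun (c : Type0) => c) Nat) (fun (t : Nat) => fun (i : Type0) => i) zero) zero) (vnil Nat)
  ~> refl (Vec ((fun (q : Type0) => q) Nat) zero) (vnil Nat)
  ~> refl (Vec Nat zero) (vnil Nat)
type:
  Eq (Vec Nat zero) (vnil Nat) (vnil Nat)


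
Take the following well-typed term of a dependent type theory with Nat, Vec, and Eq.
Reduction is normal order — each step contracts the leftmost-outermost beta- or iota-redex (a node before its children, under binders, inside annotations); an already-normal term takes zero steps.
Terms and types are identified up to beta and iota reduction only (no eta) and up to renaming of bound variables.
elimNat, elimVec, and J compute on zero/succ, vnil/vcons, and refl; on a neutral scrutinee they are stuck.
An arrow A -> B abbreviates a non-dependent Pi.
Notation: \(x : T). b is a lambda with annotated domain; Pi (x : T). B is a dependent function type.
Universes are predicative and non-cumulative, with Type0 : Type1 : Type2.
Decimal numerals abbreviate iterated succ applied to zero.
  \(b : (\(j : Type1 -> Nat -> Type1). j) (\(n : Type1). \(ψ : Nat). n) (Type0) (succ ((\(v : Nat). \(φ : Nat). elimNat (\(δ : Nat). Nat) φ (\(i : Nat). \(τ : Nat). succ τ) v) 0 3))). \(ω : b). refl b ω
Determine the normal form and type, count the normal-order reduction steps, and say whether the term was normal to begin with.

reduced normal form:
  \(b : Type0). \(j : b). refl b j
the term's type:
  Pi (b : Type0). Pi (j : b). Eq b j j
steps to reach normal form (normal order): 3
term was already normal: no
first contracted redex: a beta-redex


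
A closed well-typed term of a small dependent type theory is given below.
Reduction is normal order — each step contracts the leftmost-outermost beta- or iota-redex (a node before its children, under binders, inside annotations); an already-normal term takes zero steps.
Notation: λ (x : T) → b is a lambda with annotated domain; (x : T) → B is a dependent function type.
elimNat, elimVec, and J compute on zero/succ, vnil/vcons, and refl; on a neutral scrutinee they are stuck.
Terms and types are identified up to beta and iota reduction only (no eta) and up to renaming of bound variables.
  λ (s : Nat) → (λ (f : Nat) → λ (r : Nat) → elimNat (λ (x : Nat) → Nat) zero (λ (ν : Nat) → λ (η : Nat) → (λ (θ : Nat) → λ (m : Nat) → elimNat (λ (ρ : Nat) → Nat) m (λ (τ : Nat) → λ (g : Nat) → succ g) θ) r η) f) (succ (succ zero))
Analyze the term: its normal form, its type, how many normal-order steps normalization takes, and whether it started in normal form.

resulting normal form:
  λ (s : Nat) → λ (f : Nat) → elimNat (λ (r : Nat) → Nat) (elimNat (λ (x : Nat) → Nat) zero (λ (ν : Nat) → λ (η : Nat) → succ η) f) (λ (θ : Nat) → λ (m : Nat) → succ m) f
inferred type:
  (s : Nat) → (f : Nat) → Nat
reduction steps (normal order): 12
already normal: no
first contracted redex: a beta-redex


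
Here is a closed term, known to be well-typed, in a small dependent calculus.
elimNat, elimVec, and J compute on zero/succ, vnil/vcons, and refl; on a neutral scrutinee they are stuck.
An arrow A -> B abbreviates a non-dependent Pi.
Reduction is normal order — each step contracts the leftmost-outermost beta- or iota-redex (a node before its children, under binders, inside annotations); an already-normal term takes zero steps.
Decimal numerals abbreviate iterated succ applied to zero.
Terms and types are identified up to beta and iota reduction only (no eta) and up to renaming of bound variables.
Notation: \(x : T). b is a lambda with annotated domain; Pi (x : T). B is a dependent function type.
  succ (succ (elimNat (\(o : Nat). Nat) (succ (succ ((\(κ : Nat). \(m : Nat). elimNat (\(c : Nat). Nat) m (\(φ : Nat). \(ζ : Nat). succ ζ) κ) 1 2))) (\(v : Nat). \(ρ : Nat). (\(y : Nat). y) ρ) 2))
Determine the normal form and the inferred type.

resulting normal form:
  7
type:
  Nat
observation: 15 normal-order steps normalize the term, beginning with an elimNat iota-redex.


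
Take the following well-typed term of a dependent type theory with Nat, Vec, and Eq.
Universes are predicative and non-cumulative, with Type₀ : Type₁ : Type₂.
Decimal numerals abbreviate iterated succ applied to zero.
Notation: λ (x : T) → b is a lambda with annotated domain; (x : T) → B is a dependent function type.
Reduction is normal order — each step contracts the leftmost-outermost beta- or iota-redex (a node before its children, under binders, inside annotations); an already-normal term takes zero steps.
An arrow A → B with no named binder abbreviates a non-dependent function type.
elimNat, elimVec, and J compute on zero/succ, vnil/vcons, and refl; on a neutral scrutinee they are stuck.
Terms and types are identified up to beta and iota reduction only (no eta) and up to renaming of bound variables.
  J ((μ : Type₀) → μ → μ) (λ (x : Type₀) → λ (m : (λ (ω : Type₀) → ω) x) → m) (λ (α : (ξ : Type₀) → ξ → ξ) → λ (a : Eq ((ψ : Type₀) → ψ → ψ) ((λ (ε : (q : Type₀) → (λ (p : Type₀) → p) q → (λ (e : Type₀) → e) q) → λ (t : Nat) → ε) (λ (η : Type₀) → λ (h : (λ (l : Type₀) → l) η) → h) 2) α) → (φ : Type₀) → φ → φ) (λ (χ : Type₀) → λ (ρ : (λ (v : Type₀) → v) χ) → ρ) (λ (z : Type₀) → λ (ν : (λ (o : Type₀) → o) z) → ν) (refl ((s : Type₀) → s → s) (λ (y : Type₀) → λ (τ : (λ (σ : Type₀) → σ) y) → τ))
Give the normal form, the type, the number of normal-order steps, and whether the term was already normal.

normal form:
  λ (μ : Type₀) → λ (x : μ) → x
inferred type:
  (μ : Type₀) → μ → μ
steps to reach normal form (normal order): 2
already normal: no
first redex: a J iota-redex


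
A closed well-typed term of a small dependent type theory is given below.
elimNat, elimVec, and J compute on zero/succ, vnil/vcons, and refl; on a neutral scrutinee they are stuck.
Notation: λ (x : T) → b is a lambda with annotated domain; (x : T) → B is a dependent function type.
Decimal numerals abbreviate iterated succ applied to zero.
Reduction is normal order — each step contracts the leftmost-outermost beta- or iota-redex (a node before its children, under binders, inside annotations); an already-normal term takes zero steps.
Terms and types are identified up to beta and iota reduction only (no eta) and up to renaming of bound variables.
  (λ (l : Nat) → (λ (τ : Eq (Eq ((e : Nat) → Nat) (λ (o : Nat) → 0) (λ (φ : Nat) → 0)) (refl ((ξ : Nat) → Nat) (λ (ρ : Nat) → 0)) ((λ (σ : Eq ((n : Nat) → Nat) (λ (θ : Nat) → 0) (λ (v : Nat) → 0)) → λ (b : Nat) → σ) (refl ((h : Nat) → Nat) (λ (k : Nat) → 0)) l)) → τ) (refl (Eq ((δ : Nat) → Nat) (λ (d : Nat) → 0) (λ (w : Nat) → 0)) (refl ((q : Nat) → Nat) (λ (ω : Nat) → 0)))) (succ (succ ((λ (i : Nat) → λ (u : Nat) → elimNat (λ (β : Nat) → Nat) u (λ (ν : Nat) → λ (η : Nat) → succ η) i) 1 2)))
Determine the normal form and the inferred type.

normal form:
  refl (Eq ((l : Nat) → Nat) (λ (τ : Nat) → 0) (λ (e : Nat) → 0)) (refl ((o : Nat) → Nat) (λ (φ : Nat) → 0))
inferred type:
  Eq (Eq ((l : Nat) → Nat) (λ (τ : Nat) → 0) (λ (e : Nat) → 0)) (refl ((o : Nat) → Nat) (λ (φ : Nat) → 0)) (refl ((ξ : Nat) → Nat) (λ (ρ : Nat) → 0))
observation: 2 normal-order steps normalize the term, beginning with a beta-redex.


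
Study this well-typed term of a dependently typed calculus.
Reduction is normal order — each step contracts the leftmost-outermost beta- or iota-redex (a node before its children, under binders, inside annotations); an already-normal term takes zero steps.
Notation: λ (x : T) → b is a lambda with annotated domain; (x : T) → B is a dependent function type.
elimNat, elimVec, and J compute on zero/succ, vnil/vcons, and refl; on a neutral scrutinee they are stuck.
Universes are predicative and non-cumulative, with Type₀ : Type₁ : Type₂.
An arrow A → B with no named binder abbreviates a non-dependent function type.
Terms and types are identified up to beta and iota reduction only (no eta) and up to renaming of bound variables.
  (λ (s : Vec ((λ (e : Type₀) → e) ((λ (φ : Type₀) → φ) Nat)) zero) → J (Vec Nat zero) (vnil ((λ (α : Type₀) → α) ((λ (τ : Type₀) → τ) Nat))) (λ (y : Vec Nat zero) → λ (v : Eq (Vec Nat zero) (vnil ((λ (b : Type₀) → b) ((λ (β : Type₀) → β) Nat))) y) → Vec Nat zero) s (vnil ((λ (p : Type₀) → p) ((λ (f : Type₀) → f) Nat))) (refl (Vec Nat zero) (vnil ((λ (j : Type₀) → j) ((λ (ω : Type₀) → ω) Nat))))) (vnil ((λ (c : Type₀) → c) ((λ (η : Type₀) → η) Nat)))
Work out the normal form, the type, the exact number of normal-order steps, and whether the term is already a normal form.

reduced normal form:
  vnil Nat
inferred type:
  Vec Nat zero
steps to reach normal form (normal order): 4
started in normal form: no
first redex: a beta-redex


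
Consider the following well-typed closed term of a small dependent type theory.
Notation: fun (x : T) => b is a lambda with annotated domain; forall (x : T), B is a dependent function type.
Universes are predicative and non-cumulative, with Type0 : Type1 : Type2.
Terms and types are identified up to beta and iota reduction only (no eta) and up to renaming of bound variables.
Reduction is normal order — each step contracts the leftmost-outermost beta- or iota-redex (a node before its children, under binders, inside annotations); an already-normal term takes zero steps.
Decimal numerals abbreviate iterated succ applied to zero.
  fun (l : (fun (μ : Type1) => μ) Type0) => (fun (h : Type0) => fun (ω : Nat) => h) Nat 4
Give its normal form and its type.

reduced normal form:
  fun (l : Type0) => Nat
the term's type:
  forall (l : Type0), Type0
observation: normalization takes exactly 3 steps under the normal-order strategy.


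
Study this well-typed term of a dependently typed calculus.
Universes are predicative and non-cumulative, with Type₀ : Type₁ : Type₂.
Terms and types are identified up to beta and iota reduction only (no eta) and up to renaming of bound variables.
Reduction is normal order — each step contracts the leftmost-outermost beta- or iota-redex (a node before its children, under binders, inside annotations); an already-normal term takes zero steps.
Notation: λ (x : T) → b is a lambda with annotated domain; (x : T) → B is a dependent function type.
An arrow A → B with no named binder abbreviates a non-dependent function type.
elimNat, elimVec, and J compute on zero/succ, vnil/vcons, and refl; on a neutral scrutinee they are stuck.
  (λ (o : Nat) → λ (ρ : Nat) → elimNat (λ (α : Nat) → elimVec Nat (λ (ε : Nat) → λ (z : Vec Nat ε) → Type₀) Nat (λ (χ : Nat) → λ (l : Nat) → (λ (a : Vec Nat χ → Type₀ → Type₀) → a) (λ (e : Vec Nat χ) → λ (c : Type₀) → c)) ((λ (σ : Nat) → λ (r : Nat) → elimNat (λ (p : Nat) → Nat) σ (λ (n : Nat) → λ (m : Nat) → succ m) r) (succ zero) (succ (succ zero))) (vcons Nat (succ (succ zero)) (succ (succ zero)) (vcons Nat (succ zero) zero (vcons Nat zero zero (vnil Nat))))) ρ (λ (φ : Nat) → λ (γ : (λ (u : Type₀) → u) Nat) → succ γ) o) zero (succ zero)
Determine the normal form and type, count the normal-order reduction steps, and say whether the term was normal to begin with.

normal form:
  succ zero
the term's type:
  Nat
normal-order step count: 3
already normal: no
first contracted redex: a beta-redex


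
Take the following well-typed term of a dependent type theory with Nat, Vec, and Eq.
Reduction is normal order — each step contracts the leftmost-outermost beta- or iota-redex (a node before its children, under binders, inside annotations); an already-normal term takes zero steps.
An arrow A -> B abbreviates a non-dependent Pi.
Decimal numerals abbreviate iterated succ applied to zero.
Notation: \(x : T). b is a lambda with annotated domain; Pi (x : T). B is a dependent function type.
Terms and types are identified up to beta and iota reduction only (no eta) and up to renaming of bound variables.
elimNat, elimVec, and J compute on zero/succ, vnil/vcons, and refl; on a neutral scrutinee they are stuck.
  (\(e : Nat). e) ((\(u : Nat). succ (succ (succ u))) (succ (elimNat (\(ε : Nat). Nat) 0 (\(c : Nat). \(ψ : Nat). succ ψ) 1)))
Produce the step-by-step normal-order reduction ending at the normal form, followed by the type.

reduction (normal order):
  (\(e : Nat). e) ((\(u : Nat). succ (succ (succ u))) (succ (elimNat (\(ε : Nat). Nat) 0 (\(c : Nat). \(ψ : Nat). succ ψ) 1)))
  ~> (\(e : Nat). succ (succ (succ e))) (succ (elimNat (\(u : Nat). Nat) 0 (\(ε : Nat). \(c : Nat). succ c) 1))
  ~> succ (succ (succ (succ (elimNat (\(e : Nat). Nat) 0 (\(u : Nat). \(ε : Nat). succ ε) 1))))
  ~> succ (succ (succ (succ ((\(e : Nat). \(u : Nat). succ u) 0 (elimNat (\(ε : Nat). Nat) 0 (\(c : Nat). \(ψ : Nat). succ ψ) 0)))))
  ~> succ (succ (succ (succ ((\(e : Nat). succ e) (elimNat (\(u : Nat). Nat) 0 (\(ε : Nat). \(c : Nat). succ c) 0)))))
  ~> succ (succ (succ (succ (succ (elimNat (\(e : Nat). Nat) 0 (\(u : Nat). \(ε : Nat). succ ε) 0)))))
  ~> 5
inferred type:
  Nat


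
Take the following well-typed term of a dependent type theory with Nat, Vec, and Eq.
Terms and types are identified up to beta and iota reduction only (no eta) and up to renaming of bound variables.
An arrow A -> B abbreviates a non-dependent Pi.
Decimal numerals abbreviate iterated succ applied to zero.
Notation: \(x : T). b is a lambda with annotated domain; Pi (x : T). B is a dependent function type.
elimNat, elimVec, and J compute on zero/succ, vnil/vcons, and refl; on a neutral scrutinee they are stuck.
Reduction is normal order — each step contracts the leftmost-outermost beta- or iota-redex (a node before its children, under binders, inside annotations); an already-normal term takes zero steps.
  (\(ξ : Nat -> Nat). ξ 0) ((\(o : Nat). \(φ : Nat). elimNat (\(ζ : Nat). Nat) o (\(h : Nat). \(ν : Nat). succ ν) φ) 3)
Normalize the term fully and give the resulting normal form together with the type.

reduced normal form:
  3
inferred type:
  Nat
observation: the term reaches its normal form after 4 normal-order steps.


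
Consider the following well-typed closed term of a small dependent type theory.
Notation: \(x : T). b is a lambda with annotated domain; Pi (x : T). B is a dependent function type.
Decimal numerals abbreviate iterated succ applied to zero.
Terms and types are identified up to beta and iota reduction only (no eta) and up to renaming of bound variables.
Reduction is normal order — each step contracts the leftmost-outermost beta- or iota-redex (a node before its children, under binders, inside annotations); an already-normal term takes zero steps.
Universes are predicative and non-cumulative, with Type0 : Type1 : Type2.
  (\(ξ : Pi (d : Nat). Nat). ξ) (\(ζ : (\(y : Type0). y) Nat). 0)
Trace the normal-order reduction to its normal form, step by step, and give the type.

reduction (normal order):
  (\(ξ : Pi (d : Nat). Nat). ξ) (\(ζ : (\(y : Type0). y) Nat). 0)
  ~> \(ξ : (\(d : Type0). d) Nat). 0
  ~> \(ξ : Nat). 0
the term's type:
  Pi (ξ : Nat). Nat


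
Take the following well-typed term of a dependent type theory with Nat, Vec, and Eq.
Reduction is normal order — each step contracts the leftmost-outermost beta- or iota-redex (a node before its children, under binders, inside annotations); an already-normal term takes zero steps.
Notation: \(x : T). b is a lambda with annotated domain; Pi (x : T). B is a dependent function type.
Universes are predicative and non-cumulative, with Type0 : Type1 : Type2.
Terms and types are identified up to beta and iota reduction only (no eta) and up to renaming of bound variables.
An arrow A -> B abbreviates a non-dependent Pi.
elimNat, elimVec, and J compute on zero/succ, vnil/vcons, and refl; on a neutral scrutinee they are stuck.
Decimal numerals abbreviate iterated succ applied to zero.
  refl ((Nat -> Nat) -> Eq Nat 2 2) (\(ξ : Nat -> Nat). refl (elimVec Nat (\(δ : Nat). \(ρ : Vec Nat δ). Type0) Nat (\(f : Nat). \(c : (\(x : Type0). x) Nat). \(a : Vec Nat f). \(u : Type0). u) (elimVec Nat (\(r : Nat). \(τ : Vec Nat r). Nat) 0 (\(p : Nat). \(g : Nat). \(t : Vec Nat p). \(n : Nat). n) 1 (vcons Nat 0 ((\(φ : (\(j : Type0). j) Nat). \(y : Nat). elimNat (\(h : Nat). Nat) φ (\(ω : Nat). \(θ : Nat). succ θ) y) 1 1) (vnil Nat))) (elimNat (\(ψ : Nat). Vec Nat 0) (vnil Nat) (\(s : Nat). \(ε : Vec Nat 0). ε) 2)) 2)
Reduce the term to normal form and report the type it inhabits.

resulting normal form:
  refl ((Nat -> Nat) -> Eq Nat 2 2) (\(ξ : Nat -> Nat). refl Nat 2)
the term's type:
  Eq ((Nat -> Nat) -> Eq Nat 2 2) (\(ξ : Nat -> Nat). refl Nat 2) (\(δ : Nat -> Nat). refl Nat 2)


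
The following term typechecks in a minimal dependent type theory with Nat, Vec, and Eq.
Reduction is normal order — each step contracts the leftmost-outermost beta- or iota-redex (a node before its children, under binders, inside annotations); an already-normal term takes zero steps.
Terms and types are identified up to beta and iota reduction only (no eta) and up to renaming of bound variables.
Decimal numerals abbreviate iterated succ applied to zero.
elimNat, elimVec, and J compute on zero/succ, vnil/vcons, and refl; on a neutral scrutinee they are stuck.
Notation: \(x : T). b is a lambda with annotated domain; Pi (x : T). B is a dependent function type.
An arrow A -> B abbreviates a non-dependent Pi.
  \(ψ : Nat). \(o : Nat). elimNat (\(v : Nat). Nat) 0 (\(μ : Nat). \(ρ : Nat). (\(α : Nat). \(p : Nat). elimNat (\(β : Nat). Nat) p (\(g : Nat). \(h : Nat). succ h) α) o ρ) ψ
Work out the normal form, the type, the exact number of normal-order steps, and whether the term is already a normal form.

reduced normal form:
  \(ψ : Nat). \(o : Nat). elimNat (\(v : Nat). Nat) 0 (\(μ : Nat). \(ρ : Nat). elimNat (\(α : Nat). Nat) ρ (\(p : Nat). \(β : Nat). succ β) o) ψ
the term's type:
  Nat -> Nat -> Nat
steps to reach normal form (normal order): 2
term was already normal: no
first redex: a beta-redex


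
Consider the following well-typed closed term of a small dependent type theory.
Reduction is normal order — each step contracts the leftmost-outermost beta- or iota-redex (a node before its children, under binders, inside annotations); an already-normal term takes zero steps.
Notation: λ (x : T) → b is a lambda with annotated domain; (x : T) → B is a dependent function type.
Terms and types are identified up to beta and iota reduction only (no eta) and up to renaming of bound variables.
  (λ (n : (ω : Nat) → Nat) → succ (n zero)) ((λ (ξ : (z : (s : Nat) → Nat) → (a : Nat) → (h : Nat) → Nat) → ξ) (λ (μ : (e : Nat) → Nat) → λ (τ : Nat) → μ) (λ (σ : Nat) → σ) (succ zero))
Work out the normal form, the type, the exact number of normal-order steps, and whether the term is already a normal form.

reduced normal form:
  succ zero
the term's type:
  Nat
normal-order step count: 5
term was already normal: no
first redex: a beta-redex


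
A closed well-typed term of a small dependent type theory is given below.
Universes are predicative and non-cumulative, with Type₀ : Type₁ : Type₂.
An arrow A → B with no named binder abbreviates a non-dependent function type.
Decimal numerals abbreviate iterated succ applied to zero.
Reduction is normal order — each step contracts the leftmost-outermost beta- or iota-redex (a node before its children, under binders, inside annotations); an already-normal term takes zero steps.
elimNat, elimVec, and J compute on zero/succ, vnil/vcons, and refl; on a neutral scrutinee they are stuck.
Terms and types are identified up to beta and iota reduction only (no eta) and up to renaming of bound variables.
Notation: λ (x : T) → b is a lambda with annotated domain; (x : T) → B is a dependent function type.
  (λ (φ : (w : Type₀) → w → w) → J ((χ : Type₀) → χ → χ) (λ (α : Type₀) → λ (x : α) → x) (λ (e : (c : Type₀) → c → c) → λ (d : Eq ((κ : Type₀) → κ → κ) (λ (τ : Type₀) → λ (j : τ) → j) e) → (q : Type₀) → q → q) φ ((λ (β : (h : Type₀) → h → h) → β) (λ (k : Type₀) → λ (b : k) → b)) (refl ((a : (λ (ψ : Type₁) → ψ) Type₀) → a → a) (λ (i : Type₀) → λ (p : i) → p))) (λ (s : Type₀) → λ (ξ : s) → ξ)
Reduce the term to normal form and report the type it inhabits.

resulting normal form:
  λ (φ : Type₀) → λ (w : φ) → w
type:
  (φ : Type₀) → φ → φ
observation: normalization takes exactly 2 steps under the normal-order strategy.


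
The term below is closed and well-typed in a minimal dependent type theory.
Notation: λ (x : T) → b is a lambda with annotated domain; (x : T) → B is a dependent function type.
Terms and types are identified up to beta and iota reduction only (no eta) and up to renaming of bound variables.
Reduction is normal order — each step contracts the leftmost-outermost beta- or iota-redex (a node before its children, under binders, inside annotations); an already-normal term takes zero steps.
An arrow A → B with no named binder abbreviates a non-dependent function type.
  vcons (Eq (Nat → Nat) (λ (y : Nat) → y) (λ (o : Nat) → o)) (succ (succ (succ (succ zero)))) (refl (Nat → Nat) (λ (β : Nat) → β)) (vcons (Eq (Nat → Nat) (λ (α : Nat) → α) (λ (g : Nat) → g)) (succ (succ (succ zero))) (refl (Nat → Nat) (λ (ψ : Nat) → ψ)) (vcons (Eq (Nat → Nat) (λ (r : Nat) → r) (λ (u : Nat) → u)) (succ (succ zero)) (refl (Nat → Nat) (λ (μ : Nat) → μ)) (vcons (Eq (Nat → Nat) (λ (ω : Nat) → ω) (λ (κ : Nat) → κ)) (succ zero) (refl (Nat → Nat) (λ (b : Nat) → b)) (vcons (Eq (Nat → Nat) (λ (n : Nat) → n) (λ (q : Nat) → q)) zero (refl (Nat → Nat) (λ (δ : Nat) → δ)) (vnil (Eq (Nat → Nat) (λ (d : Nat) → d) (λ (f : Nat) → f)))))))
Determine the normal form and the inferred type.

normal form:
  vcons (Eq (Nat → Nat) (λ (y : Nat) → y) (λ (o : Nat) → o)) (succ (succ (succ (succ zero)))) (refl (Nat → Nat) (λ (β : Nat) → β)) (vcons (Eq (Nat → Nat) (λ (α : Nat) → α) (λ (g : Nat) → g)) (succ (succ (succ zero))) (refl (Nat → Nat) (λ (ψ : Nat) → ψ)) (vcons (Eq (Nat → Nat) (λ (r : Nat) → r) (λ (u : Nat) → u)) (succ (succ zero)) (refl (Nat → Nat) (λ (μ : Nat) → μ)) (vcons (Eq (Nat → Nat) (λ (ω : Nat) → ω) (λ (κ : Nat) → κ)) (succ zero) (refl (Nat → Nat) (λ (b : Nat) → b)) (vcons (Eq (Nat → Nat) (λ (n : Nat) → n) (λ (q : Nat) → q)) zero (refl (Nat → Nat) (λ (δ : Nat) → δ)) (vnil (Eq (Nat → Nat) (λ (d : Nat) → d) (λ (f : Nat) → f)))))))
inferred type:
  Vec (Eq (Nat → Nat) (λ (y : Nat) → y) (λ (o : Nat) → o)) (succ (succ (succ (succ (succ zero)))))


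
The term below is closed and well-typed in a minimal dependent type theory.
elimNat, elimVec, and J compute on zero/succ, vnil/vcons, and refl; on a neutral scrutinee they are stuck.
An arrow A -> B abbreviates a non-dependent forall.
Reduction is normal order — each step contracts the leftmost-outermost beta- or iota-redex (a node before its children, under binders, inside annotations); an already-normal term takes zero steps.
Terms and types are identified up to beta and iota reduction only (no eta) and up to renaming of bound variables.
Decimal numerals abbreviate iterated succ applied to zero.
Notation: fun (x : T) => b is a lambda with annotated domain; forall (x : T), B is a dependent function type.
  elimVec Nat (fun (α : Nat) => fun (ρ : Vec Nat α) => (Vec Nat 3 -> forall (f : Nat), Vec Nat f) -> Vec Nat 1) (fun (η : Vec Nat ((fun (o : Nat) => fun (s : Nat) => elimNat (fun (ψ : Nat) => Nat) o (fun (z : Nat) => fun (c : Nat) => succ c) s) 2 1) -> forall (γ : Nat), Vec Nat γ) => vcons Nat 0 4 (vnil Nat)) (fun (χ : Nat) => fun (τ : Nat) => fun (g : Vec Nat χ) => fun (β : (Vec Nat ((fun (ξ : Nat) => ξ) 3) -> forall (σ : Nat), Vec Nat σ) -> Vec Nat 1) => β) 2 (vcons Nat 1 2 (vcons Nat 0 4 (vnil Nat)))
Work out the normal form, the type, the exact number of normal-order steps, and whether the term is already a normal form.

reduced normal form:
  fun (α : Vec Nat 3 -> forall (ρ : Nat), Vec Nat ρ) => vcons Nat 0 4 (vnil Nat)
inferred type:
  (Vec Nat 3 -> forall (α : Nat), Vec Nat α) -> Vec Nat 1
normal-order step count: 17
started in normal form: no
first redex: an elimVec iota-redex


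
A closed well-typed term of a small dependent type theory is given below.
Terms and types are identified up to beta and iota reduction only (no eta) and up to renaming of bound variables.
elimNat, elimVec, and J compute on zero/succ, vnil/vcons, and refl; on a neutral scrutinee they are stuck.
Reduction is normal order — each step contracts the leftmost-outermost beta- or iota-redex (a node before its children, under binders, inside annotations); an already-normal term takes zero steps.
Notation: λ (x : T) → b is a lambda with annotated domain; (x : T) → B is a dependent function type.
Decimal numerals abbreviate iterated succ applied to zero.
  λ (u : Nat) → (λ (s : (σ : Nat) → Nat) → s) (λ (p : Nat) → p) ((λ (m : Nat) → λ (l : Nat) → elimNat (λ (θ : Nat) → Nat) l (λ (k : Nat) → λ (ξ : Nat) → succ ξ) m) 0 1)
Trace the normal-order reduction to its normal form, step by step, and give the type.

normal-order reduction sequence:
  λ (u : Nat) → (λ (s : (σ : Nat) → Nat) → s) (λ (p : Nat) → p) ((λ (m : Nat) → λ (l : Nat) → elimNat (λ (θ : Nat) → Nat) l (λ (k : Nat) → λ (ξ : Nat) → succ ξ) m) 0 1)
  ~> λ (u : Nat) → (λ (s : Nat) → s) ((λ (σ : Nat) → λ (p : Nat) → elimNat (λ (m : Nat) → Nat) p (λ (l : Nat) → λ (θ : Nat) → succ θ) σ) 0 1)
  ~> λ (u : Nat) → (λ (s : Nat) → λ (σ : Nat) → elimNat (λ (p : Nat) → Nat) σ (λ (m : Nat) → λ (l : Nat) → succ l) s) 0 1
  ~> λ (u : Nat) → (λ (s : Nat) → elimNat (λ (σ : Nat) → Nat) s (λ (p : Nat) → λ (m : Nat) → succ m) 0) 1
  ~> λ (u : Nat) → elimNat (λ (s : Nat) → Nat) 1 (λ (σ : Nat) → λ (p : Nat) → succ p) 0
  ~> λ (u : Nat) → 1
inferred type:
  (u : Nat) → Nat
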